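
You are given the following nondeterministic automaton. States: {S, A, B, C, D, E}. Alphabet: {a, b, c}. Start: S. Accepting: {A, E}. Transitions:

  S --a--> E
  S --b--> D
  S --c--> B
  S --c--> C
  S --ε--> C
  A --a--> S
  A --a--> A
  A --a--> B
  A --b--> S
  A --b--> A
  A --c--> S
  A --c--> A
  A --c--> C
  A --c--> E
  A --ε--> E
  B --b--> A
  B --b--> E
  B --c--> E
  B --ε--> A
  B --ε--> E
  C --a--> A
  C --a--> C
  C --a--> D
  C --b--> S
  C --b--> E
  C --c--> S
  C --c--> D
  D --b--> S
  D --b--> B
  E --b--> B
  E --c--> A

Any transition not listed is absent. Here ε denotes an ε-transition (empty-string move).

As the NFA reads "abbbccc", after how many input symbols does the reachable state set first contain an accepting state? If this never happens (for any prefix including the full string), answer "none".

Start: ε-closure({S}) = {S, C}.
Read 'a': S→{E}, C→{A, C, D}; now {A, C, D, E}.
None of the earlier sets intersect F, but {A, C, D, E} does.

1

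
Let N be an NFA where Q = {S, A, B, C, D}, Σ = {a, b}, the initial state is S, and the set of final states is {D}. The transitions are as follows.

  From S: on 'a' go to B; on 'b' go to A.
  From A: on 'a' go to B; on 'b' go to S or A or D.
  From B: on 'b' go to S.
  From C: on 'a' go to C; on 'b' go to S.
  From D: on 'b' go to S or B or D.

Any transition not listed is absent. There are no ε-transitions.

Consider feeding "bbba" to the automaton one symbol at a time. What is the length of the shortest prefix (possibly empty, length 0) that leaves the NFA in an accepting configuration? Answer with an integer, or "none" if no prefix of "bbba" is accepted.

Start in {S}.
Read 'b': S→{A}; now {A}.
Read 'b': A→{S, A, D}; now {S, A, D}.
None of the earlier sets intersect F, but {S, A, D} does.

2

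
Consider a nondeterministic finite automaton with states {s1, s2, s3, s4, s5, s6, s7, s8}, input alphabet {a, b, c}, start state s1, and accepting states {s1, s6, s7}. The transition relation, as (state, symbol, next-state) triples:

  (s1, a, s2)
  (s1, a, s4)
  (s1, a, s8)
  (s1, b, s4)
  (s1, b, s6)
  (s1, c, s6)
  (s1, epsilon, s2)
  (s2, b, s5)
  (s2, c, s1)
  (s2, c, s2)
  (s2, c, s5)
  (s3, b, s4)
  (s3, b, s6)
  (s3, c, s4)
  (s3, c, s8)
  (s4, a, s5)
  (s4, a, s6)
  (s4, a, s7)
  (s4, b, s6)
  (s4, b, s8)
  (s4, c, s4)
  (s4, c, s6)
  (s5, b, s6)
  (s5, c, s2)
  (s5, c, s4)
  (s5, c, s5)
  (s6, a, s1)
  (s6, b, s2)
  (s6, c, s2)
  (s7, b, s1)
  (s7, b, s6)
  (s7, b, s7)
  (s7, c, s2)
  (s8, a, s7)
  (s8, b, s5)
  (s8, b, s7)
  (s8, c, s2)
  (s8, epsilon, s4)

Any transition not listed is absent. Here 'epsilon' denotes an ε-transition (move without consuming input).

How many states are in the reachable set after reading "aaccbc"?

5

Start: ε-closure({s1}) = {s1, s2}.
Read 'a': {s1, s2} → {s2, s4, s8}.
Read 'a': {s2, s4, s8} → {s5, s6, s7}.
Read 'c': {s5, s6, s7} → {s2, s4, s5}.
Read 'c': {s2, s4, s5} → {s1, s2, s4, s5, s6}.
Read 'b': {s1, s2, s4, s5, s6} → {s2, s4, s5, s6, s8}.
Read 'c': {s2, s4, s5, s6, s8} → {s1, s2, s4, s5, s6}.
That set has 5 states.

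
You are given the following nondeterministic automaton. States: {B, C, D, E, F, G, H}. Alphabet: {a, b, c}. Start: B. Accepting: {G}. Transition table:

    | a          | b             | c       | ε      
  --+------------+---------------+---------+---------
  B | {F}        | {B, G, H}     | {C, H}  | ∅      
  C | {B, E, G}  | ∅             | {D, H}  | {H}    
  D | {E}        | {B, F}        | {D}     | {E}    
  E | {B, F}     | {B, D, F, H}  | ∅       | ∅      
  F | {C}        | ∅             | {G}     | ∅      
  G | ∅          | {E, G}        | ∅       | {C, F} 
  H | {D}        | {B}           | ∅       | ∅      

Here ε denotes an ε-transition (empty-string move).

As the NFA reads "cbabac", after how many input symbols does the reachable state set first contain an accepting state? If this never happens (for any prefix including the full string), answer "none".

none

Start in {B}.
Read 'c': {B} → {C, H}.
Read 'b': {C, H} → {B}.
Read 'a': {B} → {F}.
Read 'b': {F} → ∅.
The set is empty and remains empty for the remaining 2 symbols.
No reachable set along the way intersects F.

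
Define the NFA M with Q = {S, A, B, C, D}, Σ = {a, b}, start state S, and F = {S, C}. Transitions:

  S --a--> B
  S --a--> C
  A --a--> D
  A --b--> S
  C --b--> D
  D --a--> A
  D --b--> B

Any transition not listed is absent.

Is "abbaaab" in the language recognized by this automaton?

Start in {S}.
Read 'a': S→{B, C}; now {B, C}.
Read 'b': B→∅, C→{D}; now {D}.
Read 'b': D→{B}; now {B}.
Read 'a': B→∅; now ∅.
The set is empty and remains empty for the remaining 3 symbols.
The final set ∅ contains no accepting state.

No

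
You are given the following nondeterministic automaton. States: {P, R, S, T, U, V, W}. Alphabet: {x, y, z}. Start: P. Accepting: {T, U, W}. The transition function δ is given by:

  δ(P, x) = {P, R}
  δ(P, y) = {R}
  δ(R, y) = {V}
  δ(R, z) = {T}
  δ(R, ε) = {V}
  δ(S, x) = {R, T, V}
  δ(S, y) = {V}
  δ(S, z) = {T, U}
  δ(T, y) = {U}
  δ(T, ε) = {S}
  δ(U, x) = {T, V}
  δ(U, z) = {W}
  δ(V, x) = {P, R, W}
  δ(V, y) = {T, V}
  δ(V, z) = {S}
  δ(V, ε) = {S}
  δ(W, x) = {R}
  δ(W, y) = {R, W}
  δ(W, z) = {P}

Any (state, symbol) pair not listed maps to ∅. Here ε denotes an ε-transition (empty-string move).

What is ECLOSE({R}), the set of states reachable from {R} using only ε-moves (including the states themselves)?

{R, S, V}

Begin with {R}.
ε-move R → V; add V.
ε-move V → S; add S.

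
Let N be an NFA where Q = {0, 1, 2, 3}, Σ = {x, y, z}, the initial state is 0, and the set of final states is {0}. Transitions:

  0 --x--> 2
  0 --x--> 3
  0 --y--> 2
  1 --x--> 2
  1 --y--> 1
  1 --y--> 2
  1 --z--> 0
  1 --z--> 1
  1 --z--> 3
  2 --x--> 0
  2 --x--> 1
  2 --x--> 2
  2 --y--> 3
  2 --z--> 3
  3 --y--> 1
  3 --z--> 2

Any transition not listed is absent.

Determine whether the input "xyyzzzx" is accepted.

Start in {0}.
Read 'x': 0→{2, 3}; now {2, 3}.
Read 'y': 2→{3}, 3→{1}; now {1, 3}.
Read 'y': 1→{1, 2}, 3→{1}; now {1, 2}.
Read 'z': 1→{0, 1, 3}, 2→{3}; now {0, 1, 3}.
Read 'z': 0→∅, 1→{0, 1, 3}, 3→{2}; now {0, 1, 2, 3}.
Read 'z': 0→∅, 1→{0, 1, 3}, 2→{3}, 3→{2}; now {0, 1, 2, 3}.
Read 'x': 0→{2, 3}, 1→{2}, 2→{0, 1, 2}, 3→∅; now {0, 1, 2, 3}.
The final set {0, 1, 2, 3} contains the accepting state 0.

Yes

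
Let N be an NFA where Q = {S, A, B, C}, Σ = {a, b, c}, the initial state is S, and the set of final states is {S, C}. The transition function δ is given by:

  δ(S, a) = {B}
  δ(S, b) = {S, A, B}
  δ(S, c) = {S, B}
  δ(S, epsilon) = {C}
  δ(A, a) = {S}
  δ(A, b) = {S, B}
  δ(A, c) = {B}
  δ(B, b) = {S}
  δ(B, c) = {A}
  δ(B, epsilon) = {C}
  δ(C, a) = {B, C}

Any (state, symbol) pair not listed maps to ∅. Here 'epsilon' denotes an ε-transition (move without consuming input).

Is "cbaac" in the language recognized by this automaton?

Start: ε-closure({S}) = {S, C}.
Read 'c': S→{S, B}, C→∅; union {S, B}; ε-closure = {S, B, C}.
Read 'b': S→{S, A, B}, B→{S}, C→∅; union {S, A, B}; ε-closure = {S, A, B, C}.
Read 'a': S→{B}, A→{S}, B→∅, C→{B, C}; now {S, B, C}.
Read 'a': S→{B}, B→∅, C→{B, C}; now {B, C}.
Read 'c': B→{A}, C→∅; now {A}.
The final set {A} contains no accepting state.

No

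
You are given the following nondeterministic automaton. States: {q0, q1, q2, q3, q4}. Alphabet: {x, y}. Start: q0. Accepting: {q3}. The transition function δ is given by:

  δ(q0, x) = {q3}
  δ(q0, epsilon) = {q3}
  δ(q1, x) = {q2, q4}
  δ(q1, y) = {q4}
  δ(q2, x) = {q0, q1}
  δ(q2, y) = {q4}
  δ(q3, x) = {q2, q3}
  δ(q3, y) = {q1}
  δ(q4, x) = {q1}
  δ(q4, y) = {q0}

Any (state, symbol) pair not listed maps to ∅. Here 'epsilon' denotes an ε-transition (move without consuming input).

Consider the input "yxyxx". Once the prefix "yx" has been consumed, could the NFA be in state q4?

Yes

Start: ε-closure({q0}) = {q0, q3}.
Read 'y': q0→∅, q3→{q1}; now {q1}.
Read 'x': q1→{q2, q4}; now {q2, q4}.
State q4 is in {q2, q4}.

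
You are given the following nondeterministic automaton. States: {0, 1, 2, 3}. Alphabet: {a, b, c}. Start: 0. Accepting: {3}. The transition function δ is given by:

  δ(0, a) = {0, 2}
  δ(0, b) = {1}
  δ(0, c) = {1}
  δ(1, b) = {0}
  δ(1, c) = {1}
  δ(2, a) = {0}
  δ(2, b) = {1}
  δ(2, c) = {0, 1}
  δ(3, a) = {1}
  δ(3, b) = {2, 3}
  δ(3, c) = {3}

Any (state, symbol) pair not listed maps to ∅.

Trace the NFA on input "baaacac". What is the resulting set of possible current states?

Start in {0}.
Read 'b': {0} → {1}.
Read 'a': {1} → ∅.
The set is empty and remains empty for the remaining 5 symbols.

∅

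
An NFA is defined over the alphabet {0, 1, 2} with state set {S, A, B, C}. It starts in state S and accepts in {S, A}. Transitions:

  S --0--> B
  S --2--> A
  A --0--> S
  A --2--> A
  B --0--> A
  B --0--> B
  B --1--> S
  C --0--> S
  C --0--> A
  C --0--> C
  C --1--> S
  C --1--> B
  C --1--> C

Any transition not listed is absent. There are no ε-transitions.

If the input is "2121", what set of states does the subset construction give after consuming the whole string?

Start in {S}.
Read '2': {S} → {A}.
Read '1': {A} → ∅.
The set is empty and remains empty for the remaining 2 symbols.

∅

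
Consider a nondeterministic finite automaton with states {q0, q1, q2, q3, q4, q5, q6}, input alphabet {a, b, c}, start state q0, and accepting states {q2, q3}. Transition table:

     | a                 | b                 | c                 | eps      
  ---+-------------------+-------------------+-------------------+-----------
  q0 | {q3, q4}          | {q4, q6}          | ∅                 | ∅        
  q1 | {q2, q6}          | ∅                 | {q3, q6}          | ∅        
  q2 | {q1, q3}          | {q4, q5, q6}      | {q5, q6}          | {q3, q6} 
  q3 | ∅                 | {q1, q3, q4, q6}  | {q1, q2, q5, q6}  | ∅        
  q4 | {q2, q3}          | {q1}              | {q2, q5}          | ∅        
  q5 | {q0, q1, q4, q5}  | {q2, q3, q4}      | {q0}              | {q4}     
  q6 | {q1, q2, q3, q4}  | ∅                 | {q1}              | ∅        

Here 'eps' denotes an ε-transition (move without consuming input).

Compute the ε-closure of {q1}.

Begin with {q1}.
No ε-moves leave this set, so the closure equals the set itself.

{q1}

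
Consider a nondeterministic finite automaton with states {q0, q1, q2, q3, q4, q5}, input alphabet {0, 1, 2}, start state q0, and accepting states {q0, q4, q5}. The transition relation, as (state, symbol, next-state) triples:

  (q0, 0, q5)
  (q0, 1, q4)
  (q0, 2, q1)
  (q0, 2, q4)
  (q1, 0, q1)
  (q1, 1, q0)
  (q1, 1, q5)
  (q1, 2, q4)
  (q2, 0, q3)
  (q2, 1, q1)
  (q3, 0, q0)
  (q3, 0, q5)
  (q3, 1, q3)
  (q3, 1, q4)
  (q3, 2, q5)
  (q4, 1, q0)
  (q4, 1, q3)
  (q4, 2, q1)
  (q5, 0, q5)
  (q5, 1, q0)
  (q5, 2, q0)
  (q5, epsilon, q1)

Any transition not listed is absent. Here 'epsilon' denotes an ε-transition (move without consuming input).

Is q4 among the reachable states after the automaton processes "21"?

No

Start in {q0}.
Read '2': {q0} → {q1, q4}.
Read '1': {q1, q4} → {q0, q1, q3, q5}.
State q4 is not in {q0, q1, q3, q5}.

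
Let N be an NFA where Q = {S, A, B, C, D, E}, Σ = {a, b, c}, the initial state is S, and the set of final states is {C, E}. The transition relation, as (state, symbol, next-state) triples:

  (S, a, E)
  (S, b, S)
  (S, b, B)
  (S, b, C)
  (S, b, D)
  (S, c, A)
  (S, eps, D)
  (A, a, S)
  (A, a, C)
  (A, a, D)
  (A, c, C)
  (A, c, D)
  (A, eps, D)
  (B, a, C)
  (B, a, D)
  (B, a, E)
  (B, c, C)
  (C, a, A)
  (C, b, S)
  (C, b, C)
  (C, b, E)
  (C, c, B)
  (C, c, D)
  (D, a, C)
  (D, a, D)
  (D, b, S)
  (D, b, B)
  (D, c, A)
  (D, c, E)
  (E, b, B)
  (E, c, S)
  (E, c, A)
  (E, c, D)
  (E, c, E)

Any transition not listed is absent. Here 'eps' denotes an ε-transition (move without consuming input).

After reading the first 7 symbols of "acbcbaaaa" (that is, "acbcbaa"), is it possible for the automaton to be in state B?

No

Start: ε-closure({S}) = {S, D}.
Read 'a': S→{E}, D→{C, D}; now {C, D, E}.
Read 'c': C→{B, D}, D→{A, E}, E→{S, A, D, E}; now {S, A, B, D, E}.
Read 'b': S→{S, B, C, D}, A→∅, B→∅, D→{S, B}, E→{B}; now {S, B, C, D}.
Read 'c': S→{A}, B→{C}, C→{B, D}, D→{A, E}; now {A, B, C, D, E}.
Read 'b': A→∅, B→∅, C→{S, C, E}, D→{S, B}, E→{B}; union {S, B, C, E}; ε-closure = {S, B, C, D, E}.
Read 'a': S→{E}, B→{C, D, E}, C→{A}, D→{C, D}, E→∅; now {A, C, D, E}.
Read 'a': A→{S, C, D}, C→{A}, D→{C, D}, E→∅; now {S, A, C, D}.
State B is not in {S, A, C, D}.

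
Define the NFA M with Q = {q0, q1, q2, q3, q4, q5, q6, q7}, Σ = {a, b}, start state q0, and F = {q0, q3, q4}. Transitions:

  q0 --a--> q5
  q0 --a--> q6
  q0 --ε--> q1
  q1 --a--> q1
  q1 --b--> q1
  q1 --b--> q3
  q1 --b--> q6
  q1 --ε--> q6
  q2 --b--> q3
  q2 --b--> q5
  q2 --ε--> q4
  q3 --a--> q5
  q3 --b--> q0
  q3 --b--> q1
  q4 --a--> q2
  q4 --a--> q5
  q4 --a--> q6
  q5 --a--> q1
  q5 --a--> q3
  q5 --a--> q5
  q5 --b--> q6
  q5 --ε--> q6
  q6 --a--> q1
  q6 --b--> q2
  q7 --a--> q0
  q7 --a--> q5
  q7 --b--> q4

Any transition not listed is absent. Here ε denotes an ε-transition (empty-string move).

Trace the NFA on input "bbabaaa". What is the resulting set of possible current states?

Start: ε-closure({q0}) = {q0, q1, q6}.
Read 'b': q0→∅, q1→{q1, q3, q6}, q6→{q2}; union {q1, q2, q3, q6}; ε-closure = {q1, q2, q3, q4, q6}.
Read 'b': q1→{q1, q3, q6}, q2→{q3, q5}, q3→{q0, q1}, q4→∅, q6→{q2}; union {q0, q1, q2, q3, q5, q6}; ε-closure = {q0, q1, q2, q3, q4, q5, q6}.
Read 'a': q0→{q5, q6}, q1→{q1}, q2→∅, q3→{q5}, q4→{q2, q5, q6}, q5→{q1, q3, q5}, q6→{q1}; union {q1, q2, q3, q5, q6}; ε-closure = {q1, q2, q3, q4, q5, q6}.
Read 'b': q1→{q1, q3, q6}, q2→{q3, q5}, q3→{q0, q1}, q4→∅, q5→{q6}, q6→{q2}; union {q0, q1, q2, q3, q5, q6}; ε-closure = {q0, q1, q2, q3, q4, q5, q6}.
Read 'a': q0→{q5, q6}, q1→{q1}, q2→∅, q3→{q5}, q4→{q2, q5, q6}, q5→{q1, q3, q5}, q6→{q1}; union {q1, q2, q3, q5, q6}; ε-closure = {q1, q2, q3, q4, q5, q6}.
Read 'a': q1→{q1}, q2→∅, q3→{q5}, q4→{q2, q5, q6}, q5→{q1, q3, q5}, q6→{q1}; union {q1, q2, q3, q5, q6}; ε-closure = {q1, q2, q3, q4, q5, q6}.
Read 'a': q1→{q1}, q2→∅, q3→{q5}, q4→{q2, q5, q6}, q5→{q1, q3, q5}, q6→{q1}; union {q1, q2, q3, q5, q6}; ε-closure = {q1, q2, q3, q4, q5, q6}.

{q1, q2, q3, q4, q5, q6}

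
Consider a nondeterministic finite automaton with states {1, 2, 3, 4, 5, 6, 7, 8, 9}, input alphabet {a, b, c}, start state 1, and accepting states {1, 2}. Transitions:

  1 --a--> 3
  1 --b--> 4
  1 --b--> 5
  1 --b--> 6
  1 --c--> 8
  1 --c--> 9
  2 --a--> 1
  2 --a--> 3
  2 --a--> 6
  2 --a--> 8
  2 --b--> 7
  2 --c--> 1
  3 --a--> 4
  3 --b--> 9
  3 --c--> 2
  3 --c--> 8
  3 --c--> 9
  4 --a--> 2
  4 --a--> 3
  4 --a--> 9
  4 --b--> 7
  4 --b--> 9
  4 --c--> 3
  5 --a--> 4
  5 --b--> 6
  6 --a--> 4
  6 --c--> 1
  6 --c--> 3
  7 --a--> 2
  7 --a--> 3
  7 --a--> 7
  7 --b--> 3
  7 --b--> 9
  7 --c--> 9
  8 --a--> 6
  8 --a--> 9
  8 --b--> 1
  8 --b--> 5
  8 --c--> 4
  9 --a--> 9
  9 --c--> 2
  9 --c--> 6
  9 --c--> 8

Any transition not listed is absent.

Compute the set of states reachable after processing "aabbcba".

Start in {1}.
Read 'a': {1} → {3}.
Read 'a': {3} → {4}.
Read 'b': {4} → {7, 9}.
Read 'b': {7, 9} → {3, 9}.
Read 'c': {3, 9} → {2, 6, 8, 9}.
Read 'b': {2, 6, 8, 9} → {1, 5, 7}.
Read 'a': {1, 5, 7} → {2, 3, 4, 7}.

{2, 3, 4, 7}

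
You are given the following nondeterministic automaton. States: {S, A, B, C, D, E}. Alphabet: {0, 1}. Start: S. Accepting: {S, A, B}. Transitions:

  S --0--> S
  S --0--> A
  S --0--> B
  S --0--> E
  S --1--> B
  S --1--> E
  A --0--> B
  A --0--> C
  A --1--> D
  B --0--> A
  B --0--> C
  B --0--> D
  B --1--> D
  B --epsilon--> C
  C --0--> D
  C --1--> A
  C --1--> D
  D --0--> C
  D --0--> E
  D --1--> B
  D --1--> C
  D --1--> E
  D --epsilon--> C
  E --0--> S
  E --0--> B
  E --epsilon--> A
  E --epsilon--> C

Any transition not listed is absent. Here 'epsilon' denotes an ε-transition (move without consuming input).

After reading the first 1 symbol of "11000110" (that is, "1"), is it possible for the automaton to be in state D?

No

Start in {S}.
Read '1': {S} → {A, B, C, E}.
State D is not in {A, B, C, E}.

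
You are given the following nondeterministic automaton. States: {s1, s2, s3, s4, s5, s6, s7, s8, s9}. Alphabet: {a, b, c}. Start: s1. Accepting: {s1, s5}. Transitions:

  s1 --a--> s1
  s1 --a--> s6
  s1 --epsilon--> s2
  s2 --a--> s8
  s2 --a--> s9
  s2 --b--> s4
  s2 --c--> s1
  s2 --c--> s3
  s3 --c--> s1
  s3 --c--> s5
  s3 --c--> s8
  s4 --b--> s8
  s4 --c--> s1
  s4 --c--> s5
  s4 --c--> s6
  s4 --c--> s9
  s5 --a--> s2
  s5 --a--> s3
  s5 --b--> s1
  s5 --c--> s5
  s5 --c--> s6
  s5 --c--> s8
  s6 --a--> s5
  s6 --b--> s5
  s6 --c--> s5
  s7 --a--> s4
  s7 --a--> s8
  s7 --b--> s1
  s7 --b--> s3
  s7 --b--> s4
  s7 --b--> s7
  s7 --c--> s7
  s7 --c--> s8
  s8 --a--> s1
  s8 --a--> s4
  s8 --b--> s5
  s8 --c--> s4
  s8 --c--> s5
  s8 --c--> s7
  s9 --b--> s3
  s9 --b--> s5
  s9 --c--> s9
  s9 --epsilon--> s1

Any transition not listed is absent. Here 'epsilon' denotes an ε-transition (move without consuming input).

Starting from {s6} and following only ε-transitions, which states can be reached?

Begin with {s6}.
No ε-moves leave this set, so the closure equals the set itself.

{s6}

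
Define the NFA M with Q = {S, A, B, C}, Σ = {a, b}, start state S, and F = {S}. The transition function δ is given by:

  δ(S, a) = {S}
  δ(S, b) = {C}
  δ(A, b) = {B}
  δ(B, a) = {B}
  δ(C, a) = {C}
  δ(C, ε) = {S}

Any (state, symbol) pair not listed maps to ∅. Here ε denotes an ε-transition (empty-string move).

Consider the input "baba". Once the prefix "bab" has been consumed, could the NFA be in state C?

Yes

Start in {S}.
Read 'b': S→{C}; union {C}; ε-closure = {S, C}.
Read 'a': S→{S}, C→{C}; now {S, C}.
Read 'b': S→{C}, C→∅; union {C}; ε-closure = {S, C}.
State C is in {S, C}.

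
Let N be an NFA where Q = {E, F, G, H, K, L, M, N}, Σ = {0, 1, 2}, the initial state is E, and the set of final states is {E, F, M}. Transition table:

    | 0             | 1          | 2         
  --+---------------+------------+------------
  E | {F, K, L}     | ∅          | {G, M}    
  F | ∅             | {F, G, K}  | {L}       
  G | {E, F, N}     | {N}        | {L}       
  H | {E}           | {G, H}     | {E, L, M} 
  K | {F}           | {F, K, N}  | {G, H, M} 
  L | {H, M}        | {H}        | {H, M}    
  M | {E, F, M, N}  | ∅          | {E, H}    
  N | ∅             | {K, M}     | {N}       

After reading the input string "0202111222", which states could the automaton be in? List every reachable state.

Start in {E}.
Read '0': E→{F, K, L}; now {F, K, L}.
Read '2': F→{L}, K→{G, H, M}, L→{H, M}; now {G, H, L, M}.
Read '0': G→{E, F, N}, H→{E}, L→{H, M}, M→{E, F, M, N}; now {E, F, H, M, N}.
Read '2': E→{G, M}, F→{L}, H→{E, L, M}, M→{E, H}, N→{N}; now {E, G, H, L, M, N}.
Read '1': E→∅, G→{N}, H→{G, H}, L→{H}, M→∅, N→{K, M}; now {G, H, K, M, N}.
Read '1': G→{N}, H→{G, H}, K→{F, K, N}, M→∅, N→{K, M}; now {F, G, H, K, M, N}.
Read '1': F→{F, G, K}, G→{N}, H→{G, H}, K→{F, K, N}, M→∅, N→{K, M}; now {F, G, H, K, M, N}.
Read '2': F→{L}, G→{L}, H→{E, L, M}, K→{G, H, M}, M→{E, H}, N→{N}; now {E, G, H, L, M, N}.
Read '2': E→{G, M}, G→{L}, H→{E, L, M}, L→{H, M}, M→{E, H}, N→{N}; now {E, G, H, L, M, N}.
Read '2': E→{G, M}, G→{L}, H→{E, L, M}, L→{H, M}, M→{E, H}, N→{N}; now {E, G, H, L, M, N}.

{E, G, H, L, M, N}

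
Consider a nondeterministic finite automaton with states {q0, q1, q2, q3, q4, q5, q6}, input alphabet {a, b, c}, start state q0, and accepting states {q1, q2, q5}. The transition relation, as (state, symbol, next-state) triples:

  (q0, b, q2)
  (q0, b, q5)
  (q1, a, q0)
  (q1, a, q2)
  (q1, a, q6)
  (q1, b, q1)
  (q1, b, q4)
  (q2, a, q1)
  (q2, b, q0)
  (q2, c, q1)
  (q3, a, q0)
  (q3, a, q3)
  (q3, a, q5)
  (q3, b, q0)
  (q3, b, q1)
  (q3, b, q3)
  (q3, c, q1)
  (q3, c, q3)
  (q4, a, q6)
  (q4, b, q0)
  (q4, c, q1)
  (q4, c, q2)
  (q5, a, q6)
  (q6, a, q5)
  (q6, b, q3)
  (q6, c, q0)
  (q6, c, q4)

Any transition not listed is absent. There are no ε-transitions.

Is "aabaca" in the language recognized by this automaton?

No

Start in {q0}.
Read 'a': q0→∅; now ∅.
The set is empty and remains empty for the remaining 5 symbols.
The final set ∅ contains no accepting state.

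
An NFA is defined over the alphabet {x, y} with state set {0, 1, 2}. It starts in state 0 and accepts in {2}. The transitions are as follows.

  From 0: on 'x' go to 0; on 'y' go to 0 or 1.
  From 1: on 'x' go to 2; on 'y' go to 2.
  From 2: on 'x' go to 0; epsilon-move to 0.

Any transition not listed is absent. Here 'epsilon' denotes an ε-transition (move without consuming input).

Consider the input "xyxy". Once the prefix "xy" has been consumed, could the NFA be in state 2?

Start in {0}.
Read 'x': {0} → {0}.
Read 'y': {0} → {0, 1}.
State 2 is not in {0, 1}.

No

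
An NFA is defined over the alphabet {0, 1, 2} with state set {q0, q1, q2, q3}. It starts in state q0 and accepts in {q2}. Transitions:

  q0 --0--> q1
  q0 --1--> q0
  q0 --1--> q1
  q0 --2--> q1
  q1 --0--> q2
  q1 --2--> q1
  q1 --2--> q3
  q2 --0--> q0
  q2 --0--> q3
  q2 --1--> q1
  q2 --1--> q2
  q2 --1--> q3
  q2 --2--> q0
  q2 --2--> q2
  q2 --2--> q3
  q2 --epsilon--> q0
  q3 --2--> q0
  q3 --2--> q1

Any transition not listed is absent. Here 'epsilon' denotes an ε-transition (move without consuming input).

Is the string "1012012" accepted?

Start in {q0}.
Read '1': {q0} → {q0, q1}.
Read '0': {q0, q1} → {q0, q1, q2}.
Read '1': {q0, q1, q2} → {q0, q1, q2, q3}.
Read '2': {q0, q1, q2, q3} → {q0, q1, q2, q3}.
Read '0': {q0, q1, q2, q3} → {q0, q1, q2, q3}.
Read '1': {q0, q1, q2, q3} → {q0, q1, q2, q3}.
Read '2': {q0, q1, q2, q3} → {q0, q1, q2, q3}.
The final set {q0, q1, q2, q3} contains the accepting state q2.

Yes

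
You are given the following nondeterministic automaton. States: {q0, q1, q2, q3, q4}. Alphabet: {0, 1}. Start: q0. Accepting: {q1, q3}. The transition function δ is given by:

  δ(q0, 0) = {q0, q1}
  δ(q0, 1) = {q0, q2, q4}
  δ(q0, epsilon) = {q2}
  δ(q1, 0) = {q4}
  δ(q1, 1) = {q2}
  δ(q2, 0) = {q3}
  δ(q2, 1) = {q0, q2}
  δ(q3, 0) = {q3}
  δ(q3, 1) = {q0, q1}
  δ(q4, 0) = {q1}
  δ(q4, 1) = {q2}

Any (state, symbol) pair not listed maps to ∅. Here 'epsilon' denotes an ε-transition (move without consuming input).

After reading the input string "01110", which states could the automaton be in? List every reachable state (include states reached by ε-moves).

{q0, q1, q2, q3}

Start: ε-closure({q0}) = {q0, q2}.
Read '0': {q0, q2} → {q0, q1, q2, q3}.
Read '1': {q0, q1, q2, q3} → {q0, q1, q2, q4}.
Read '1': {q0, q1, q2, q4} → {q0, q2, q4}.
Read '1': {q0, q2, q4} → {q0, q2, q4}.
Read '0': {q0, q2, q4} → {q0, q1, q2, q3}.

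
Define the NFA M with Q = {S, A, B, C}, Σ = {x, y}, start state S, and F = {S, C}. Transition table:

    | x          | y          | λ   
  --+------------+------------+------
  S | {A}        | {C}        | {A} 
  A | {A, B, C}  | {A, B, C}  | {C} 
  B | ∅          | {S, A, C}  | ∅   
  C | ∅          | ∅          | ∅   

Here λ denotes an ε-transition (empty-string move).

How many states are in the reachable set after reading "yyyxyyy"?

Start: ε-closure({S}) = {S, A, C}.
Read 'y': S→{C}, A→{A, B, C}, C→∅; now {A, B, C}.
Read 'y': A→{A, B, C}, B→{S, A, C}, C→∅; now {S, A, B, C}.
Read 'y': S→{C}, A→{A, B, C}, B→{S, A, C}, C→∅; now {S, A, B, C}.
Read 'x': S→{A}, A→{A, B, C}, B→∅, C→∅; now {A, B, C}.
Read 'y': A→{A, B, C}, B→{S, A, C}, C→∅; now {S, A, B, C}.
Read 'y': S→{C}, A→{A, B, C}, B→{S, A, C}, C→∅; now {S, A, B, C}.
Read 'y': S→{C}, A→{A, B, C}, B→{S, A, C}, C→∅; now {S, A, B, C}.
That set has 4 states.

4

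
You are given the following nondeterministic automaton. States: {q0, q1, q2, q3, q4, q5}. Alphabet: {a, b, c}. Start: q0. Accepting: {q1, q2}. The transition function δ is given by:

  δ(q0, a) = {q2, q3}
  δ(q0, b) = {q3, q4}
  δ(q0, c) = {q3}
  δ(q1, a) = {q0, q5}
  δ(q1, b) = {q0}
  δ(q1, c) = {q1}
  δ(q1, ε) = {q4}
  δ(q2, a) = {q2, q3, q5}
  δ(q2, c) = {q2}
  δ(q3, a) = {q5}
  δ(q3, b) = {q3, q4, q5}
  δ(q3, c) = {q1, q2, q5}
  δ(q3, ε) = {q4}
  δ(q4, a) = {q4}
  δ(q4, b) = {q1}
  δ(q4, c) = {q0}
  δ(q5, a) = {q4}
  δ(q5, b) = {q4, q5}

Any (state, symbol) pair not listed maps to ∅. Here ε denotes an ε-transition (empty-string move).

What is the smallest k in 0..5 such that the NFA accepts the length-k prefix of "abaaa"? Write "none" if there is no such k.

1

Start in {q0}.
Read 'a': {q0} → {q2, q3, q4}.
None of the earlier sets intersect F, but {q2, q3, q4} does.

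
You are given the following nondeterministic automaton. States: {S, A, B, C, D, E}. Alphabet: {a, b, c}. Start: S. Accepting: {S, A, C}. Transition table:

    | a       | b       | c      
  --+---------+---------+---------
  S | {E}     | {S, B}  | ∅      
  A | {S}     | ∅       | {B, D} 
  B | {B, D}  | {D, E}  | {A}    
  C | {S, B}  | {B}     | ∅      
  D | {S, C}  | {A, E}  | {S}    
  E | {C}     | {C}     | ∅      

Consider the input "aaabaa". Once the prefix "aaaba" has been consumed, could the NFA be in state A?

No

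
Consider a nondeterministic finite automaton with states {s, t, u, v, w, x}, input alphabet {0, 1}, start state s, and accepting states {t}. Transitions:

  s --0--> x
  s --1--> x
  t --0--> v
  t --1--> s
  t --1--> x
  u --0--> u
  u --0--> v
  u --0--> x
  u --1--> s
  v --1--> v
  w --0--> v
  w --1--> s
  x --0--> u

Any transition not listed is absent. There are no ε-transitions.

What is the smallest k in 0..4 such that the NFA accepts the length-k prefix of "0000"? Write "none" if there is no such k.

Start in {s}.
Read '0': {s} → {x}.
Read '0': {x} → {u}.
Read '0': {u} → {u, v, x}.
Read '0': {u, v, x} → {u, v, x}.
No reachable set along the way intersects F.

none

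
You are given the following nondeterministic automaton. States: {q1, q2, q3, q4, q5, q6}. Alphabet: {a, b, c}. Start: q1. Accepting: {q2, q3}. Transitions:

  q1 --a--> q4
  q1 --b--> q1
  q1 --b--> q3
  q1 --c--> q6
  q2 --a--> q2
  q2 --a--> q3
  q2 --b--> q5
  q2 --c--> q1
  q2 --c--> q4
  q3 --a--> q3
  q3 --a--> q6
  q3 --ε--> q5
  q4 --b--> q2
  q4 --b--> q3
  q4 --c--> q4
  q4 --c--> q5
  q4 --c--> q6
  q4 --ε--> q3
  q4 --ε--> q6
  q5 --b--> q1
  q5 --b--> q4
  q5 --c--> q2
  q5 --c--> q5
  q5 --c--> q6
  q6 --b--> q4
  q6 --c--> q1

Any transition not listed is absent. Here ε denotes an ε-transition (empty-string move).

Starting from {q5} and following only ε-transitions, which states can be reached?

{q5}

Begin with {q5}.
No ε-moves leave this set, so the closure equals the set itself.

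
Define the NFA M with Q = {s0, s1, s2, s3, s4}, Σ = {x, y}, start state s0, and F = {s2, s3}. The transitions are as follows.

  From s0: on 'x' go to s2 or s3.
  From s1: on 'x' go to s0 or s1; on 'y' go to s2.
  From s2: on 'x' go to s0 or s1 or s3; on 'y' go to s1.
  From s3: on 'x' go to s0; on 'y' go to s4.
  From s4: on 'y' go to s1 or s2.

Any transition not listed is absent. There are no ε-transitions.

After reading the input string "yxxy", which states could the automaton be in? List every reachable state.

Start in {s0}.
Read 'y': s0→∅; now ∅.
The set is empty and remains empty for the remaining 3 symbols.

∅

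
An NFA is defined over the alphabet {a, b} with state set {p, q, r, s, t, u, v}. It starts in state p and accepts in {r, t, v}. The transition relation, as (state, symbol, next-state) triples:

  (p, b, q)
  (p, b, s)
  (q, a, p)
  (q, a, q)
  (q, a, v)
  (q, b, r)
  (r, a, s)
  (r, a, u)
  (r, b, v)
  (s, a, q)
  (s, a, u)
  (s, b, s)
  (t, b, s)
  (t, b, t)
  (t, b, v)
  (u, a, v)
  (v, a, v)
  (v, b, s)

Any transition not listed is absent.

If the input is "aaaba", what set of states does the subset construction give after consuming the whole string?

Start in {p}.
Read 'a': p→∅; now ∅.
The set is empty and remains empty for the remaining 4 symbols.

∅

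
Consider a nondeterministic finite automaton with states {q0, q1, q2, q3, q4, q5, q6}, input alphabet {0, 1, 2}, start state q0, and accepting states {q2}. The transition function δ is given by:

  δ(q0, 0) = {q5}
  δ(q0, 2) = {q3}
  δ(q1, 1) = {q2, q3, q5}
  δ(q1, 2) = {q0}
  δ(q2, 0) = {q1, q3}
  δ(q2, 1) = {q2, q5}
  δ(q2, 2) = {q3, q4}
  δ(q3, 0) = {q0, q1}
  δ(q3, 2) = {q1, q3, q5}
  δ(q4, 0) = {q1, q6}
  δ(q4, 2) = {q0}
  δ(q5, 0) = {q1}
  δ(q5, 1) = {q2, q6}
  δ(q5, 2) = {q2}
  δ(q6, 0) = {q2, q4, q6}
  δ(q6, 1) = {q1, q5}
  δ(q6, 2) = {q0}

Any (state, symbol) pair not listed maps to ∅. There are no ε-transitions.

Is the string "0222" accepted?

No

Start in {q0}.
Read '0': q0→{q5}; now {q5}.
Read '2': q5→{q2}; now {q2}.
Read '2': q2→{q3, q4}; now {q3, q4}.
Read '2': q3→{q1, q3, q5}, q4→{q0}; now {q0, q1, q3, q5}.
The final set {q0, q1, q3, q5} contains no accepting state.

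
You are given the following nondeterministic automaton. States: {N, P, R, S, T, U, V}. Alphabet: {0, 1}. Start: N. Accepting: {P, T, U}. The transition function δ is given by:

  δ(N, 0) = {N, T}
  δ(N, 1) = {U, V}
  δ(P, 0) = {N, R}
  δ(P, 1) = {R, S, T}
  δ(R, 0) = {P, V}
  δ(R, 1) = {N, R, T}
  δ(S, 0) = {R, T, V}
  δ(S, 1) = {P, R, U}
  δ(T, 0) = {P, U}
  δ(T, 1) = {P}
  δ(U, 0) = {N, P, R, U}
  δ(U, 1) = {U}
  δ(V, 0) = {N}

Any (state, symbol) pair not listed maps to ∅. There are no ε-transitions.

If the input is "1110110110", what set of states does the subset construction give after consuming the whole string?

Start in {N}.
Read '1': {N} → {U, V}.
Read '1': {U, V} → {U}.
Read '1': {U} → {U}.
Read '0': {U} → {N, P, R, U}.
Read '1': {N, P, R, U} → {N, R, S, T, U, V}.
Read '1': {N, R, S, T, U, V} → {N, P, R, T, U, V}.
Read '0': {N, P, R, T, U, V} → {N, P, R, T, U, V}.
Read '1': {N, P, R, T, U, V} → {N, P, R, S, T, U, V}.
Read '1': {N, P, R, S, T, U, V} → {N, P, R, S, T, U, V}.
Read '0': {N, P, R, S, T, U, V} → {N, P, R, T, U, V}.

{N, P, R, T, U, V}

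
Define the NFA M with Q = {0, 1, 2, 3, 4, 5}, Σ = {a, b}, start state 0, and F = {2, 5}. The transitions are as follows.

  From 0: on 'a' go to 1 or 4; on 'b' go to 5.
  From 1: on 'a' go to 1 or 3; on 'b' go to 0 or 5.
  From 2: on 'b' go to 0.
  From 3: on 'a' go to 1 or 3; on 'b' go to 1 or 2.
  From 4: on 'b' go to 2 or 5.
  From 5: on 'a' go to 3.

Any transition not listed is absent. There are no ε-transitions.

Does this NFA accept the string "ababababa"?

Start in {0}.
Read 'a': {0} → {1, 4}.
Read 'b': {1, 4} → {0, 2, 5}.
Read 'a': {0, 2, 5} → {1, 3, 4}.
Read 'b': {1, 3, 4} → {0, 1, 2, 5}.
Read 'a': {0, 1, 2, 5} → {1, 3, 4}.
Read 'b': {1, 3, 4} → {0, 1, 2, 5}.
Read 'a': {0, 1, 2, 5} → {1, 3, 4}.
Read 'b': {1, 3, 4} → {0, 1, 2, 5}.
Read 'a': {0, 1, 2, 5} → {1, 3, 4}.
The final set {1, 3, 4} contains no accepting state.

No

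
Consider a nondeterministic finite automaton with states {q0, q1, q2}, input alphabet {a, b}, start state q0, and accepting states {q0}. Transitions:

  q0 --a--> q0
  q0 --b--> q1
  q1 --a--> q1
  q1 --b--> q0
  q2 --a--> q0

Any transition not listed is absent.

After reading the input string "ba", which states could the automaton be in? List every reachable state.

Start in {q0}.
Read 'b': q0→{q1}; now {q1}.
Read 'a': q1→{q1}; now {q1}.

{q1}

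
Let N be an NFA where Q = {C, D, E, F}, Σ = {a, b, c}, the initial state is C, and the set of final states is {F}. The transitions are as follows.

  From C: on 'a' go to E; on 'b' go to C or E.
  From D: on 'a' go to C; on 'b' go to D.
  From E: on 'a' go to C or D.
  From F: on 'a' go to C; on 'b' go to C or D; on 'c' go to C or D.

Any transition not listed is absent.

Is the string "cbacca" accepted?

No

Start in {C}.
Read 'c': C→∅; now ∅.
The set is empty and remains empty for the remaining 5 symbols.
The final set ∅ contains no accepting state.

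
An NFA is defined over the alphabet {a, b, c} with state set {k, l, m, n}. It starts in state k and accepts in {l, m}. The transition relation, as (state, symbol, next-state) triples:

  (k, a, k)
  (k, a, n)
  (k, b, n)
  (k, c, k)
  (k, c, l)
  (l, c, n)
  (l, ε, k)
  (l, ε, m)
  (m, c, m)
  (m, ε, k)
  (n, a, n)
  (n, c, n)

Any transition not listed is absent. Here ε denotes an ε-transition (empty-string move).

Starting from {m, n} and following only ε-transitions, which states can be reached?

Begin with {m, n}.
ε-move m → k; add k.

{k, m, n}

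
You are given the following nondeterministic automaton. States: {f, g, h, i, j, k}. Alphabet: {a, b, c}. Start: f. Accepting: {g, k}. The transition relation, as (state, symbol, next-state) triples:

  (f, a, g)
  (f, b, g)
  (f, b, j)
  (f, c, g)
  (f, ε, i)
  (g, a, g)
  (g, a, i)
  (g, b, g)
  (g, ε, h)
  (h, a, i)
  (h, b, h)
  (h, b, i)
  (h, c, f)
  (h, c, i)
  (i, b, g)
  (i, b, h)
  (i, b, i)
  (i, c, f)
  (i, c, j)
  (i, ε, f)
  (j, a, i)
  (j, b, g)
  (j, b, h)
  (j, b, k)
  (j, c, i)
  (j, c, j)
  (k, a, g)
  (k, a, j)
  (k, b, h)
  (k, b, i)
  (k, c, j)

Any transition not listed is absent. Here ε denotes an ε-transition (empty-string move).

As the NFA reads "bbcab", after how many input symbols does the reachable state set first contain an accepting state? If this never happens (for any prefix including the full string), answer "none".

Start: ε-closure({f}) = {f, i}.
Read 'b': f→{g, j}, i→{g, h, i}; union {g, h, i, j}; ε-closure = {f, g, h, i, j}.
None of the earlier sets intersect F, but {f, g, h, i, j} does.

1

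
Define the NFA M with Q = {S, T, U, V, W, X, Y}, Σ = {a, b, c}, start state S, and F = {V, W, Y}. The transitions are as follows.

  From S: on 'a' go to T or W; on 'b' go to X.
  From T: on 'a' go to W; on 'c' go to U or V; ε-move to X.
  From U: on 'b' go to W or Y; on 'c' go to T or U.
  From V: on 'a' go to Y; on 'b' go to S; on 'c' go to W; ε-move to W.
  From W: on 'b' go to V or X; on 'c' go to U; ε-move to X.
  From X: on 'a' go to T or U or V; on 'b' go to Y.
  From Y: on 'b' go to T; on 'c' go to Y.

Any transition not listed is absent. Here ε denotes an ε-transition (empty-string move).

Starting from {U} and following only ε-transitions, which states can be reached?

{U}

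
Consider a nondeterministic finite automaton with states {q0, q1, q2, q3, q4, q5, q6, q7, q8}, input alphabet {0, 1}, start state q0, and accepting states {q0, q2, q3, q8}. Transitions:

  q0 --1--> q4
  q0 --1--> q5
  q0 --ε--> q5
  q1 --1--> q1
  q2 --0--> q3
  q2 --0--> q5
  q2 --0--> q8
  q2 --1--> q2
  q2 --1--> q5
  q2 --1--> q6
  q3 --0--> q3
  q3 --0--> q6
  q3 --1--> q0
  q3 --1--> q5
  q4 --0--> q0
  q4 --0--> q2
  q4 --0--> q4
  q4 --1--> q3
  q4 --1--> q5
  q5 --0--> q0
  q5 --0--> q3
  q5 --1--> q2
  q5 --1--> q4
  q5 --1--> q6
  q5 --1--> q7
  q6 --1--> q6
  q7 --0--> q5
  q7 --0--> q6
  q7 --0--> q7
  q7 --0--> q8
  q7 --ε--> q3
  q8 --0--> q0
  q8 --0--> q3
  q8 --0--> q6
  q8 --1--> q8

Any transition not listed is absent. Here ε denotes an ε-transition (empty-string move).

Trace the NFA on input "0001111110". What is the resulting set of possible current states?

{q0, q2, q3, q4, q5, q6, q7, q8}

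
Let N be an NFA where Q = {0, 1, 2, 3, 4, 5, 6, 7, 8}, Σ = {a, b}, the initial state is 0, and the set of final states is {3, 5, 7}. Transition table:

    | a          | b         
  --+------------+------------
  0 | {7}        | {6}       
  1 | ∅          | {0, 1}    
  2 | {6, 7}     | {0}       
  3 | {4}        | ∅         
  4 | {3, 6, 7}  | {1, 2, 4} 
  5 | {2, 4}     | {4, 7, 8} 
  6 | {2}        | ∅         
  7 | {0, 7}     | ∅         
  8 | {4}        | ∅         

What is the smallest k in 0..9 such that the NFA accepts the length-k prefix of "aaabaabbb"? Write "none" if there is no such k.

Start in {0}.
Read 'a': 0→{7}; now {7}.
None of the earlier sets intersect F, but {7} does.

1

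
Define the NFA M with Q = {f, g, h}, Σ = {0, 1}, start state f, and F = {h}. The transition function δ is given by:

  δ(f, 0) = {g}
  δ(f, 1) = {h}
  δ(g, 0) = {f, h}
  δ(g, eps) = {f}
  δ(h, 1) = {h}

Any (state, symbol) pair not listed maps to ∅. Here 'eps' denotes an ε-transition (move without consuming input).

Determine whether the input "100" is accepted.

Start in {f}.
Read '1': {f} → {h}.
Read '0': {h} → ∅.
The set is empty and remains empty for the remaining 1 symbol.
The final set ∅ contains no accepting state.

No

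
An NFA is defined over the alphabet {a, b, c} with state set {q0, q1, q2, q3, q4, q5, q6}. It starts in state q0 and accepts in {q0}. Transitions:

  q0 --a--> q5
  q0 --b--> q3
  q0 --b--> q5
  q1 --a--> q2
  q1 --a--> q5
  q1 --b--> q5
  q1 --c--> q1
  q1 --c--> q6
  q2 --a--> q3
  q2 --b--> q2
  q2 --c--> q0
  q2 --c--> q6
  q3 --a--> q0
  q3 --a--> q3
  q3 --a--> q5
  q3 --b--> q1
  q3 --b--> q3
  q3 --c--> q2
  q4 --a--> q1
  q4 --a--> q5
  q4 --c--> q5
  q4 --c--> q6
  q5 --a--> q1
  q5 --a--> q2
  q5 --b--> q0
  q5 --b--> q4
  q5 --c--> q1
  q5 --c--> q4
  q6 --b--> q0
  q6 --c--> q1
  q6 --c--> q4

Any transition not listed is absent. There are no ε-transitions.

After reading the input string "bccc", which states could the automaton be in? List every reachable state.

{q1, q4, q6}

Start in {q0}.
Read 'b': {q0} → {q3, q5}.
Read 'c': {q3, q5} → {q1, q2, q4}.
Read 'c': {q1, q2, q4} → {q0, q1, q5, q6}.
Read 'c': {q0, q1, q5, q6} → {q1, q4, q6}.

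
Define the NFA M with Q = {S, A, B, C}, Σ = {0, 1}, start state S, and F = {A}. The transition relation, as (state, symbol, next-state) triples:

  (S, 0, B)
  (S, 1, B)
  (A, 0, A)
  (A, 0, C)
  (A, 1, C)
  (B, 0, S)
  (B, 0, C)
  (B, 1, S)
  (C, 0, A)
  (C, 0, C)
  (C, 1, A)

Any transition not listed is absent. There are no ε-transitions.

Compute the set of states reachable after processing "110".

Start in {S}.
Read '1': {S} → {B}.
Read '1': {B} → {S}.
Read '0': {S} → {B}.

{B}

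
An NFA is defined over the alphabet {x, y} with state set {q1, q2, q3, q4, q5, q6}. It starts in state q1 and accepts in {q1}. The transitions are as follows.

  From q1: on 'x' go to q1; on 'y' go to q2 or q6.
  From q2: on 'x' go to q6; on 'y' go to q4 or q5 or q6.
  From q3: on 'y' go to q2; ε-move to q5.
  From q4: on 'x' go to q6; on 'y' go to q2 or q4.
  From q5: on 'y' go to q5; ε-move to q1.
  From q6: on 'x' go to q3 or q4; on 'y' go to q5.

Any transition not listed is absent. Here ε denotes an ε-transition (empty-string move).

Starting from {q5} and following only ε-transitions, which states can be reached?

Begin with {q5}.
ε-move q5 → q1; add q1.

{q1, q5}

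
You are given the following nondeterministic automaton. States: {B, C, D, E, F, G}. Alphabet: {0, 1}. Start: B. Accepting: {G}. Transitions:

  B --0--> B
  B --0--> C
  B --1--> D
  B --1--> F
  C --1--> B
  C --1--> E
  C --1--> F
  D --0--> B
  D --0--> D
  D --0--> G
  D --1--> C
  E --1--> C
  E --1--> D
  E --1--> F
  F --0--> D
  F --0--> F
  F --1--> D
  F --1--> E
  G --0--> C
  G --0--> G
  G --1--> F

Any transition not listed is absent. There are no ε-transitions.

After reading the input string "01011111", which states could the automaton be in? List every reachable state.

{B, C, D, E, F}

Start in {B}.
Read '0': {B} → {B, C}.
Read '1': {B, C} → {B, D, E, F}.
Read '0': {B, D, E, F} → {B, C, D, F, G}.
Read '1': {B, C, D, F, G} → {B, C, D, E, F}.
Read '1': {B, C, D, E, F} → {B, C, D, E, F}.
Read '1': {B, C, D, E, F} → {B, C, D, E, F}.
Read '1': {B, C, D, E, F} → {B, C, D, E, F}.
Read '1': {B, C, D, E, F} → {B, C, D, E, F}.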